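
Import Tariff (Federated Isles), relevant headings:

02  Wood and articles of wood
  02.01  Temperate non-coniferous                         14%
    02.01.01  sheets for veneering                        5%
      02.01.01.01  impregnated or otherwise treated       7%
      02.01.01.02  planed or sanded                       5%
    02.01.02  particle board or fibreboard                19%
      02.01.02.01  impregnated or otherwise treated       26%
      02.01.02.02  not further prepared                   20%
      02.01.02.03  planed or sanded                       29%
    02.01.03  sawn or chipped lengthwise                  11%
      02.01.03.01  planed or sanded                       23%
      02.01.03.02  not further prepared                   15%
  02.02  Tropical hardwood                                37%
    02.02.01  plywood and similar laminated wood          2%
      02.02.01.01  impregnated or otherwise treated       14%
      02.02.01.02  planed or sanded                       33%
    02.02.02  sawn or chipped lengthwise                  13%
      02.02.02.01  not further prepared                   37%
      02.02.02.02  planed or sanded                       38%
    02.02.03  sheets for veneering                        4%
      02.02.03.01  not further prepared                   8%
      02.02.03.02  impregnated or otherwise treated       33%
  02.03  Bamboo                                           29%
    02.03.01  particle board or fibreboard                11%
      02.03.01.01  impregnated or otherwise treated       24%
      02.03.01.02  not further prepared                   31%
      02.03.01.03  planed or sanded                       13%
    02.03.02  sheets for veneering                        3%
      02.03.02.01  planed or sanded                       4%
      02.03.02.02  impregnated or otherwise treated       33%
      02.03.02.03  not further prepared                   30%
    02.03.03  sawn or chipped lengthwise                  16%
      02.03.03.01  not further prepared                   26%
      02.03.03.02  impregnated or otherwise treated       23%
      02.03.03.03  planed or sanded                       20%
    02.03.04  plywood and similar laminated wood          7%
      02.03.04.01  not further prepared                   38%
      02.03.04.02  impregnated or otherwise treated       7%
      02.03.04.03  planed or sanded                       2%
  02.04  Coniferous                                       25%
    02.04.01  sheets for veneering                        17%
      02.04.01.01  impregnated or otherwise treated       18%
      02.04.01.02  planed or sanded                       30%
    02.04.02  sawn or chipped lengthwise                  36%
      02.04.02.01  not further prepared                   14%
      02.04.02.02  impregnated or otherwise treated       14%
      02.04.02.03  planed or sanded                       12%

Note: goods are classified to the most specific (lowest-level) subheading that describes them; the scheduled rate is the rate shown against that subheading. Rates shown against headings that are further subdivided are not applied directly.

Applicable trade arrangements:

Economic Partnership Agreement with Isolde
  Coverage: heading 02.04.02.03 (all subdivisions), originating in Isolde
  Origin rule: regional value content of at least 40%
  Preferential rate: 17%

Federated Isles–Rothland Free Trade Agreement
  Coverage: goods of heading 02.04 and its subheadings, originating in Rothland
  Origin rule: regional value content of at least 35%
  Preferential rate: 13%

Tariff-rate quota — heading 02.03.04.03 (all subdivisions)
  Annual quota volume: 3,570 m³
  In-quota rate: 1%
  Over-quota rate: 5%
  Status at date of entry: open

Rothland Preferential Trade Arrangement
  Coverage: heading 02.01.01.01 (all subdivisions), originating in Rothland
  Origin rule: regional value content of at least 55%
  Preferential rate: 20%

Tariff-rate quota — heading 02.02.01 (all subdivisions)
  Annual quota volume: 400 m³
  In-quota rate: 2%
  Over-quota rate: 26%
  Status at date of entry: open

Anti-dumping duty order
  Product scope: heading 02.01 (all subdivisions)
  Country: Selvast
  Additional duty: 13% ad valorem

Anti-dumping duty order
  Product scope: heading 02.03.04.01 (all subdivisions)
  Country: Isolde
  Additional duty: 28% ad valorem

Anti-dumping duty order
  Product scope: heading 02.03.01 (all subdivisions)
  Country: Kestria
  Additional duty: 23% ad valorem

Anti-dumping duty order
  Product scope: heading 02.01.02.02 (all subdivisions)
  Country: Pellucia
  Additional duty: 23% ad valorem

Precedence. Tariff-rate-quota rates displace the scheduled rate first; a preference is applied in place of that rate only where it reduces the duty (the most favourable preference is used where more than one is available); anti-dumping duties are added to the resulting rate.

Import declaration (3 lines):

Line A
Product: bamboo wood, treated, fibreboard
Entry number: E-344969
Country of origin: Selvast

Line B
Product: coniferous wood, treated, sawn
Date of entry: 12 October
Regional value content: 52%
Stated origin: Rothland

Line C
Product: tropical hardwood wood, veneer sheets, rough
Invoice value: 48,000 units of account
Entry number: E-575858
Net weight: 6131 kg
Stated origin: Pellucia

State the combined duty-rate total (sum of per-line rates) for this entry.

Line A: bamboo → 02.03; fibreboard → 02.03.01; treated → 02.03.01.01. Scheduled 24%. No special measure applies. → 24%.
Line B: coniferous → 02.04; sawn → 02.04.02; treated → 02.04.02.02. Scheduled 14%. Rothland agreement on 02.04: RVC ≥ 35% → 13% available; Rothland agreement on 02.01.01.01: 02.04.02.02 not covered; preferential 13%. → 13%.
Line C: tropical hardwood → 02.02; veneer sheets → 02.02.03; rough → 02.02.03.01. Scheduled 8%. No special measure applies. → 8%.
Sum: 24% + 13% + 8% = 45%.

45%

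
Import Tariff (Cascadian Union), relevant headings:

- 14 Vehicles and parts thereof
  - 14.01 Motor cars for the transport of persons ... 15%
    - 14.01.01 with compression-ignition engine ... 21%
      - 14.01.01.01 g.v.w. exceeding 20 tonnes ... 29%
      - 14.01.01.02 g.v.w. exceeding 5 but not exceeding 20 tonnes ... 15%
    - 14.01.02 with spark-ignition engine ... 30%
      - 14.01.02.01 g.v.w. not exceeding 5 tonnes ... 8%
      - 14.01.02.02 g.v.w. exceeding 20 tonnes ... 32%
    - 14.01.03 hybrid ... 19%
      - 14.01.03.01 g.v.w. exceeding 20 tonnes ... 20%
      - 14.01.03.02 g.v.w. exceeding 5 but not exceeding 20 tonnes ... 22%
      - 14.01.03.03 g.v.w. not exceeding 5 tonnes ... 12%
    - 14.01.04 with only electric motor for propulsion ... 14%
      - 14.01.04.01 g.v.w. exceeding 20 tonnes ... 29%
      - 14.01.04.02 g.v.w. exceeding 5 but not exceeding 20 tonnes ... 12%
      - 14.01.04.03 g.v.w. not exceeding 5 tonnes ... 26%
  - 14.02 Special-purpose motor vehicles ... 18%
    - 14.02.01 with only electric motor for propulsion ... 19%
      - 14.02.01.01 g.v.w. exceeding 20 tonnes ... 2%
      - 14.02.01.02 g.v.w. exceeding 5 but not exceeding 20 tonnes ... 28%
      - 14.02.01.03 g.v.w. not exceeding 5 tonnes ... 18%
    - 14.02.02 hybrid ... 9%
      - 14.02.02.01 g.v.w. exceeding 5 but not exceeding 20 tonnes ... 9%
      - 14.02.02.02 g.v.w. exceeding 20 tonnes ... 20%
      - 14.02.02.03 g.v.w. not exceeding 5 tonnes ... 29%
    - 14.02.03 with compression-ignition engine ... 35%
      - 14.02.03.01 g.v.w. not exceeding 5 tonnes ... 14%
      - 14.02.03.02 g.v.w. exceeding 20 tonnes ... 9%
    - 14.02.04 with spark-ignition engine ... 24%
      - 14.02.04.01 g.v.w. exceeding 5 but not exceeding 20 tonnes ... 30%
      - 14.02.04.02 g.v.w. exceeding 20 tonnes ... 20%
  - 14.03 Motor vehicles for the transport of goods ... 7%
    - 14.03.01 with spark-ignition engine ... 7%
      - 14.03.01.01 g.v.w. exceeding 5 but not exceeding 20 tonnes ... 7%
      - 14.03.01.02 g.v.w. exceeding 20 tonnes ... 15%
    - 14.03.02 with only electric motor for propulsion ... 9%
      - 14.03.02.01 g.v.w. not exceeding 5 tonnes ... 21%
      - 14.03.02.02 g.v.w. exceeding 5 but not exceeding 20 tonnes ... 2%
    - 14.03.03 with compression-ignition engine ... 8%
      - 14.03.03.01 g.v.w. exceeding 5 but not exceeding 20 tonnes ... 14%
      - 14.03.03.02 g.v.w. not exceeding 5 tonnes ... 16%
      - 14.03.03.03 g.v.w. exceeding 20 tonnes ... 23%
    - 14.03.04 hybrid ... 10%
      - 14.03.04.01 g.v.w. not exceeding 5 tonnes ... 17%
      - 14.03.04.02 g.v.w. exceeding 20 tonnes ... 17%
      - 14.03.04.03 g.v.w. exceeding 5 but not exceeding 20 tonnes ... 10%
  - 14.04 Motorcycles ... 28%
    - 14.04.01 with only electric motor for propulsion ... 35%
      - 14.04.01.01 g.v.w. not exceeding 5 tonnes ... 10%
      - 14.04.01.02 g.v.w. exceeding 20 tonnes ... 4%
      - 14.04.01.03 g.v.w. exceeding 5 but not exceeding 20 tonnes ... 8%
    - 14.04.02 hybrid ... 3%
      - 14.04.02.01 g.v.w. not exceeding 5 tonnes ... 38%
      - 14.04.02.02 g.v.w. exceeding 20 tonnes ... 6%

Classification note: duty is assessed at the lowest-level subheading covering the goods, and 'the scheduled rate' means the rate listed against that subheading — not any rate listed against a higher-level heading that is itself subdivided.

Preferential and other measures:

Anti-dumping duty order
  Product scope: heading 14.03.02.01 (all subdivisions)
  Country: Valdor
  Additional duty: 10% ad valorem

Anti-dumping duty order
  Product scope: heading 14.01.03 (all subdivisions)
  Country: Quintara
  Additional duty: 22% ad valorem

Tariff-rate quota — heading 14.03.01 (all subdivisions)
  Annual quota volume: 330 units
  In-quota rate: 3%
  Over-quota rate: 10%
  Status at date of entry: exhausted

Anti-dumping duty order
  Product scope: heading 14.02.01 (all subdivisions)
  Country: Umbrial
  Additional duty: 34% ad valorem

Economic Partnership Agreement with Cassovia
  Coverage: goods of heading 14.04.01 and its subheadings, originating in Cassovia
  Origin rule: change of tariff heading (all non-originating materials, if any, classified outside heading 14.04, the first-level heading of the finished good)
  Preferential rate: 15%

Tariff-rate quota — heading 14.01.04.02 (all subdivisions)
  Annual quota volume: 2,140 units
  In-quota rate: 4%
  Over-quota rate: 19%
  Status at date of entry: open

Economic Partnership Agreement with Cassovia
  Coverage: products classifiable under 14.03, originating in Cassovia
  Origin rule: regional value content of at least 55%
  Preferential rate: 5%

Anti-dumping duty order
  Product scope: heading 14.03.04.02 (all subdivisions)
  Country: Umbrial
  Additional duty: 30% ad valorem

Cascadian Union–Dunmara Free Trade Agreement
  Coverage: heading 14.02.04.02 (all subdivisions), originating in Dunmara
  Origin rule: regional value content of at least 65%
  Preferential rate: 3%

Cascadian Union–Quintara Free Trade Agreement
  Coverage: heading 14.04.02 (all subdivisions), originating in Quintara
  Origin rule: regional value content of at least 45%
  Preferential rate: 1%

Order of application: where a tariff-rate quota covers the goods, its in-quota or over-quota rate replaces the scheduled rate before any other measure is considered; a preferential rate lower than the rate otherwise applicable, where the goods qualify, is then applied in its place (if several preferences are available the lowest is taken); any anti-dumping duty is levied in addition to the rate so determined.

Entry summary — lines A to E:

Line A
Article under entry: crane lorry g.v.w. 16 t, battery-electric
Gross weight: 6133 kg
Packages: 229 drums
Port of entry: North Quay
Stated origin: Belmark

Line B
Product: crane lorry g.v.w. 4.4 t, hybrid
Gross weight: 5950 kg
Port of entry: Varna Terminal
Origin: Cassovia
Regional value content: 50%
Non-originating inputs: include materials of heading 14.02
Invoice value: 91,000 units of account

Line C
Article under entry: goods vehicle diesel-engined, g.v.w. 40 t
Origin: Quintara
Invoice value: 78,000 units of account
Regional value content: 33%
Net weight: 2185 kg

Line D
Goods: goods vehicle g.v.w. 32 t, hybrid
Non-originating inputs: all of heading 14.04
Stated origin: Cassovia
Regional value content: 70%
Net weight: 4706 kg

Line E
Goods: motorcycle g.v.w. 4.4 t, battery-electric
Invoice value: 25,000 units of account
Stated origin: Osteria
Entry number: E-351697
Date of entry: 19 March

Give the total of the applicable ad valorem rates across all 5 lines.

Line A: crane lorry → 14.02; battery-electric → 14.02.01; g.v.w. 16 t → 14.02.01.02. Scheduled 28%. No special measure applies. → 28%.
Line B: crane lorry → 14.02; hybrid → 14.02.02; g.v.w. 4.4 t → 14.02.02.03. Scheduled 29%. Cassovia agreement on 14.04.01: 14.02.02.03 not covered; Cassovia agreement on 14.03: 14.02.02.03 not covered. → 29%.
Line C: goods vehicle → 14.03; diesel-engined → 14.03.03; g.v.w. 40 t → 14.03.03.03. Scheduled 23%. Quintara agreement on 14.04.02: 14.03.03.03 not covered. → 23%.
Line D: goods vehicle → 14.03; hybrid → 14.03.04; g.v.w. 32 t → 14.03.04.02. Scheduled 17%. Cassovia agreement on 14.04.01: 14.03.04.02 not covered; Cassovia agreement on 14.03: RVC ≥ 55% → 5% available; preferential 5%. → 5%.
Line E: motorcycle → 14.04; battery-electric → 14.04.01; g.v.w. 4.4 t → 14.04.01.01. Scheduled 10%. No special measure applies. → 10%.
Sum: 28% + 29% + 23% + 5% + 10% = 95%.

95%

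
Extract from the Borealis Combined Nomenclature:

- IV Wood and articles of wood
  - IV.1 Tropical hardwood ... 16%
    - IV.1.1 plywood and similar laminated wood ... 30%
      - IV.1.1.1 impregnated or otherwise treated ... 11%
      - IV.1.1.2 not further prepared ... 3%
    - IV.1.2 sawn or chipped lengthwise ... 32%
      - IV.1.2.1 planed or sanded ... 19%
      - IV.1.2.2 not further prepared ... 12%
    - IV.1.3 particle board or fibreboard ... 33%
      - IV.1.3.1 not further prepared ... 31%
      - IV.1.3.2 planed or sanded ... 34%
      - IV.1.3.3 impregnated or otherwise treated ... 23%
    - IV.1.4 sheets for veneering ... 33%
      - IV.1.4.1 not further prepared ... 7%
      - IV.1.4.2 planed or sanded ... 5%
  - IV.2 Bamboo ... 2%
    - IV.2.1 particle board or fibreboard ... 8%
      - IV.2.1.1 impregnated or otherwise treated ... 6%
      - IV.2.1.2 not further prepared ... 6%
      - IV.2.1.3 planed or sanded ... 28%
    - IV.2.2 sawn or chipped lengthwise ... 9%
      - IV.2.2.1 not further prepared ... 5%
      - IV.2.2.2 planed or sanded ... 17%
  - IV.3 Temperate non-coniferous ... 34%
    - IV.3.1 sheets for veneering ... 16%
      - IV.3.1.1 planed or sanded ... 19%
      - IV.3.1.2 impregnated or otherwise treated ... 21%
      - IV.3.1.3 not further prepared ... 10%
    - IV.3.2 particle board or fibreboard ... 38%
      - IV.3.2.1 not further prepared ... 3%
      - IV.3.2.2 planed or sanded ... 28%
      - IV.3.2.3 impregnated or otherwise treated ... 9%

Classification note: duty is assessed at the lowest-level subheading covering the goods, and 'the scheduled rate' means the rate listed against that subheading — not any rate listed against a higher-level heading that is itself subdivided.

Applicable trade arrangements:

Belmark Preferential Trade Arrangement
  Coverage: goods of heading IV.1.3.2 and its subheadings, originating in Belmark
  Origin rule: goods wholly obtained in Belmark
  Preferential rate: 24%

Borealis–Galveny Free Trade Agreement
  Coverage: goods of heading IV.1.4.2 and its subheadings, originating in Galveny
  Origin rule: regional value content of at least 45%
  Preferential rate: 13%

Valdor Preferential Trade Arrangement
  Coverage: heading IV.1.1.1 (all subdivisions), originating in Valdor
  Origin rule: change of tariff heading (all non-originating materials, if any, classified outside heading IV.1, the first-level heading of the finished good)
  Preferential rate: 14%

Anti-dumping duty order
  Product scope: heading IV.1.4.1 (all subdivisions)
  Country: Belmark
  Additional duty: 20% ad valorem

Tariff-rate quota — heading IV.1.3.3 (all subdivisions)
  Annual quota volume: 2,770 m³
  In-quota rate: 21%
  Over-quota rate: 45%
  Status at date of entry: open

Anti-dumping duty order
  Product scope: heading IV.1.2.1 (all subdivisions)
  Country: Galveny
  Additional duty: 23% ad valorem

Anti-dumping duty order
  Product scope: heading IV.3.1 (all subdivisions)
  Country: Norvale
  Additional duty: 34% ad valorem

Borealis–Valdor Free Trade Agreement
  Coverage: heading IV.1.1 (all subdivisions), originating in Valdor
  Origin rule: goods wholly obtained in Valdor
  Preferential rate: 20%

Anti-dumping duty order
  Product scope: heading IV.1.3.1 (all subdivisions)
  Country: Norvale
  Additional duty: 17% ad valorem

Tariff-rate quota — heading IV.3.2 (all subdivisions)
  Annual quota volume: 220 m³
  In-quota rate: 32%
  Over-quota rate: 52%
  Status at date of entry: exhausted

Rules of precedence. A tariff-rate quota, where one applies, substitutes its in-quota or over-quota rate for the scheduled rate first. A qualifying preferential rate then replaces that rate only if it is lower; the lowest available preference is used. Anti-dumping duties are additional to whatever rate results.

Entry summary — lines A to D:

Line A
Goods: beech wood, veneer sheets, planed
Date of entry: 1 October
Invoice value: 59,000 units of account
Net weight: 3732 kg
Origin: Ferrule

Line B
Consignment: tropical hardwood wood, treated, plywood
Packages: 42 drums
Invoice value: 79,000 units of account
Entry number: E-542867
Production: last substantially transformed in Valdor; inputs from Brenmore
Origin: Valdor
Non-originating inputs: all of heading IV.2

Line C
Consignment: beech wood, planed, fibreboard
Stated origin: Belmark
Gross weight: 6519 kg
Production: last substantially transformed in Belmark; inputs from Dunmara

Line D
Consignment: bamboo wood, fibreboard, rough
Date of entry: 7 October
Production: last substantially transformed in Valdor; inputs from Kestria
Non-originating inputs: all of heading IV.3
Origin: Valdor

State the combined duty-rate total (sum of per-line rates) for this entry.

88%

Line A: beech → IV.3; veneer sheets → IV.3.1; planed → IV.3.1.1. Scheduled 19%. No special measure applies. → 19%.
Line B: tropical hardwood → IV.1; plywood → IV.1.1; treated → IV.1.1.1. Scheduled 11%. Valdor agreement on IV.1.1.1: CTH met → 14% available; Valdor agreement on IV.1.1: not wholly obtained; preference 14% not lower than 11% → no reduction. → 11%.
Line C: beech → IV.3; fibreboard → IV.3.2; planed → IV.3.2.2. Scheduled 28%. quota on IV.3.2 exhausted → over-quota 52%; Belmark agreement on IV.1.3.2: IV.3.2.2 not covered. → 52%.
Line D: bamboo → IV.2; fibreboard → IV.2.1; rough → IV.2.1.2. Scheduled 6%. Valdor agreement on IV.1.1.1: IV.2.1.2 not covered; Valdor agreement on IV.1.1: IV.2.1.2 not covered. → 6%.
Sum: 19% + 11% + 52% + 6% = 88%.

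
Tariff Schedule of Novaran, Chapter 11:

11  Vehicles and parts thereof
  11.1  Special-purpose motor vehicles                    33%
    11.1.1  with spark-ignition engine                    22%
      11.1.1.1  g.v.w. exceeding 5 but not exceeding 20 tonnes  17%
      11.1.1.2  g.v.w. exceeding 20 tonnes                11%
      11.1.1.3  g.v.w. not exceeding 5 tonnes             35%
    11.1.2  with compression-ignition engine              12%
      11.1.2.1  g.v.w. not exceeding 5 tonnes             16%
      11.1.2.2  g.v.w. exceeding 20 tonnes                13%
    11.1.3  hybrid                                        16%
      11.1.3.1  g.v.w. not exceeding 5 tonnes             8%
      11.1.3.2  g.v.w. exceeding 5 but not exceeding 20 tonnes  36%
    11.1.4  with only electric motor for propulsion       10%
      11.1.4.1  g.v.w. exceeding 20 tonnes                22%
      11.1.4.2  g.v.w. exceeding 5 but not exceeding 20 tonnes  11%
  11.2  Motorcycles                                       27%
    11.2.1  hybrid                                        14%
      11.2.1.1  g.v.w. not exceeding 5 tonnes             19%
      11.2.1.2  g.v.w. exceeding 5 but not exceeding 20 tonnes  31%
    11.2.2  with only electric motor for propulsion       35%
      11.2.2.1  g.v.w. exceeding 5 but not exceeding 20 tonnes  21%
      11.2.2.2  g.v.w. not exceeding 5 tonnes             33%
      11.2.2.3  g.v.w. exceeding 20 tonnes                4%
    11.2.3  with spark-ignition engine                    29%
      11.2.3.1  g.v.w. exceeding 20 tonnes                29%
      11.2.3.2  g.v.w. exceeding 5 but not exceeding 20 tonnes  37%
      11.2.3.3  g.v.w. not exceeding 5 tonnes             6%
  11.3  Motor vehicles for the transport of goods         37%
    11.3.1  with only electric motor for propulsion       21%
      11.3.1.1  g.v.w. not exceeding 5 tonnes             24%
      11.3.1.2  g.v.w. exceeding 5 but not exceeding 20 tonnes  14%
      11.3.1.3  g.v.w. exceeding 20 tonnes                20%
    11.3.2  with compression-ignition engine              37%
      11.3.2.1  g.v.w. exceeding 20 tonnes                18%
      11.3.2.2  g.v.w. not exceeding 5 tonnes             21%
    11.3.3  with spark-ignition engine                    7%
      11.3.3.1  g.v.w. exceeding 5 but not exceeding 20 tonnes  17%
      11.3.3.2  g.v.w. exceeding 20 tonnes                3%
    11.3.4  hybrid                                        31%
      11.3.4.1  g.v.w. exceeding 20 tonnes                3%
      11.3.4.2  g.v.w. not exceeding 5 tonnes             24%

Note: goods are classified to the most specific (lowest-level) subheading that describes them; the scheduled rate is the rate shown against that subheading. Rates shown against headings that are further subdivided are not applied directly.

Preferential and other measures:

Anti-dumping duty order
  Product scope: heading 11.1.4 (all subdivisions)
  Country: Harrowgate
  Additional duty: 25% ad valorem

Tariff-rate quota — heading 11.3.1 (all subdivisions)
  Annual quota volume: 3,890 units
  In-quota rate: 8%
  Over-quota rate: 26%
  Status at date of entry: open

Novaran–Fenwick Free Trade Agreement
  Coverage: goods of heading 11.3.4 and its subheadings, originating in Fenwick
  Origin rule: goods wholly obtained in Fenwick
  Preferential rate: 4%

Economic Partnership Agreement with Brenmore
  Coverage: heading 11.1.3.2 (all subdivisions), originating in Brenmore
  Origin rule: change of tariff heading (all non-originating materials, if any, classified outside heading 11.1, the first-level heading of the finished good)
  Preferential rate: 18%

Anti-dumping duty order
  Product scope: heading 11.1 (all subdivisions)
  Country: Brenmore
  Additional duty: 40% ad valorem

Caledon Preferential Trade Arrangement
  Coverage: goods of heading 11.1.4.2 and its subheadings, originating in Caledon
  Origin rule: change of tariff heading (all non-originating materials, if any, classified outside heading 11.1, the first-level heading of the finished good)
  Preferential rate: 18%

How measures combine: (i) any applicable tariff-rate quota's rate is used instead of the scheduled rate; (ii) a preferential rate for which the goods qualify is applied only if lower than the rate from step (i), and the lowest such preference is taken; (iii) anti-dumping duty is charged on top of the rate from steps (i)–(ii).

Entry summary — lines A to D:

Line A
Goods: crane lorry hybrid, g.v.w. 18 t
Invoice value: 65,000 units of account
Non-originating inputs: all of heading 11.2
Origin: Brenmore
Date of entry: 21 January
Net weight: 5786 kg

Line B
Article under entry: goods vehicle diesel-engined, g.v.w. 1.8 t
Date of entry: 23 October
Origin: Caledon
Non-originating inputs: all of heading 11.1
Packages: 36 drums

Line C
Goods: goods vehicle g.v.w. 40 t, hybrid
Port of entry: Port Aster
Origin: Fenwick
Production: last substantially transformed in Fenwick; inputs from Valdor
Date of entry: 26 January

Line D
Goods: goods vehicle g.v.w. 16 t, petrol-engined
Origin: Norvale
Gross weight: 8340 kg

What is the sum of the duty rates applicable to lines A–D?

99%

Line A: crane lorry → 11.1; hybrid → 11.1.3; g.v.w. 18 t → 11.1.3.2. Scheduled 36%. Brenmore agreement on 11.1.3.2: CTH met → 18% available; preferential 18%; anti-dumping (Brenmore, 11.1): +40%; total 18% + 40% = 58%. → 58%.
Line B: goods vehicle → 11.3; diesel-engined → 11.3.2; g.v.w. 1.8 t → 11.3.2.2. Scheduled 21%. Caledon agreement on 11.1.4.2: 11.3.2.2 not covered. → 21%.
Line C: goods vehicle → 11.3; hybrid → 11.3.4; g.v.w. 40 t → 11.3.4.1. Scheduled 3%. Fenwick agreement on 11.3.4: not wholly obtained. → 3%.
Line D: goods vehicle → 11.3; petrol-engined → 11.3.3; g.v.w. 16 t → 11.3.3.1. Scheduled 17%. No special measure applies. → 17%.
Sum: 58% + 21% + 3% + 17% = 99%.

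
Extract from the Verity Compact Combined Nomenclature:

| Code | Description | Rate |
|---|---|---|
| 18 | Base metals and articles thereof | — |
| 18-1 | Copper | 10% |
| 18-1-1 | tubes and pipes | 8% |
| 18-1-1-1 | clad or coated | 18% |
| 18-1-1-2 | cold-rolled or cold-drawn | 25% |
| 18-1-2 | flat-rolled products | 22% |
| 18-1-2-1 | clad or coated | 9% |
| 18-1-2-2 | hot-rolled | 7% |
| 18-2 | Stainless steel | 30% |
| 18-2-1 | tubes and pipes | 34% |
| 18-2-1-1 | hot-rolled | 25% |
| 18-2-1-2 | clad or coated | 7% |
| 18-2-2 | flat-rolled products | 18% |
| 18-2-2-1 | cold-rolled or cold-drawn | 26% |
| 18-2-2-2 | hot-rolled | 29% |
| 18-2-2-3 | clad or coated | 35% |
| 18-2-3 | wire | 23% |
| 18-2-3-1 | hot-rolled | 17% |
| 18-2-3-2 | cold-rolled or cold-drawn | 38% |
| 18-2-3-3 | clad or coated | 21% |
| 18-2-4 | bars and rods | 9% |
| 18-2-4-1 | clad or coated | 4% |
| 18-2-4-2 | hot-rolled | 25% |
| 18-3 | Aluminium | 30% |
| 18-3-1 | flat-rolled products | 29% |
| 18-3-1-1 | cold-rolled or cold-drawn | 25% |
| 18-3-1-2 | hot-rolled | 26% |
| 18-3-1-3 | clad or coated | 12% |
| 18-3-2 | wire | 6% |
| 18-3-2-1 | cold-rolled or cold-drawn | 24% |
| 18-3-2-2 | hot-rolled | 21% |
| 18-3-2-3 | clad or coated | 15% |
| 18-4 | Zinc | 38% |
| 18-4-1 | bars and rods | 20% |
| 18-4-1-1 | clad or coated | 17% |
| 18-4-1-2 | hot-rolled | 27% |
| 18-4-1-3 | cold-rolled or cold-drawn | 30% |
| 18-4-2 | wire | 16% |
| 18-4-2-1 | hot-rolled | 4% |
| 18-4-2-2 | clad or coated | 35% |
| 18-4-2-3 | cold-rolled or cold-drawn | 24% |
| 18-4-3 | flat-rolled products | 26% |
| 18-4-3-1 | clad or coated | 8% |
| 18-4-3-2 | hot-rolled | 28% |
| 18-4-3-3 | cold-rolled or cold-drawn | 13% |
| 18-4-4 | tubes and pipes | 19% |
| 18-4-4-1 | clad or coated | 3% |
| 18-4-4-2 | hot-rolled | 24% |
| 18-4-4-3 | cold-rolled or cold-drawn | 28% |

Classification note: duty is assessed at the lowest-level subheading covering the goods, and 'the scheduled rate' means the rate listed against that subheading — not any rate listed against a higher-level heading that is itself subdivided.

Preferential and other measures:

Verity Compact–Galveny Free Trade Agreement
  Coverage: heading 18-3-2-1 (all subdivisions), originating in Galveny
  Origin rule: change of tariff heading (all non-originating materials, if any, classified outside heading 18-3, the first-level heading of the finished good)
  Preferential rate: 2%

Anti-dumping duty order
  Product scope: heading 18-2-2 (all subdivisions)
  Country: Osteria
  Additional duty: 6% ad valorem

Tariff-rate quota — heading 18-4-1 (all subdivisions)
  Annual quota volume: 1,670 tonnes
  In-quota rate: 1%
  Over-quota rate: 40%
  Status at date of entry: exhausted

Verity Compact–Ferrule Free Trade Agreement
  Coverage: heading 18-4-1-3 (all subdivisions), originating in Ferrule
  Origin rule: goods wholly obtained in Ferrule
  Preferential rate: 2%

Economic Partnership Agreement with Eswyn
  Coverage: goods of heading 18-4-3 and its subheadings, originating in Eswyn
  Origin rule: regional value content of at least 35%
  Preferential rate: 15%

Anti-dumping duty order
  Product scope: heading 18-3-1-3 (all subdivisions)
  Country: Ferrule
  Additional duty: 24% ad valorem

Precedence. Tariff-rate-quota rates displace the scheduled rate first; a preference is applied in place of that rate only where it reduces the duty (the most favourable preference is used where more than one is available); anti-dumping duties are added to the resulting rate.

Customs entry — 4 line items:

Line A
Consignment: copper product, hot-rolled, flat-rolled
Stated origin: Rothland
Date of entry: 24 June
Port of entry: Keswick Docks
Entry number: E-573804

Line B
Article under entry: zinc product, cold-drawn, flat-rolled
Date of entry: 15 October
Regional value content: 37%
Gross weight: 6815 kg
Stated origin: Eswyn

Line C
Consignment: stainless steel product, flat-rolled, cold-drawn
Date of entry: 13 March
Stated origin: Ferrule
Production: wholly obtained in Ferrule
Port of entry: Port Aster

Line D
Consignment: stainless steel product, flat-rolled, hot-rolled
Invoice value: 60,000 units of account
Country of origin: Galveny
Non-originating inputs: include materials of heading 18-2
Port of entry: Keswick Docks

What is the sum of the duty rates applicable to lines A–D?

75%

Line A: copper → 18-1; flat-rolled → 18-1-2; hot-rolled → 18-1-2-2. Scheduled 7%. No special measure applies. → 7%.
Line B: zinc → 18-4; flat-rolled → 18-4-3; cold-drawn → 18-4-3-3. Scheduled 13%. Eswyn agreement on 18-4-3: RVC ≥ 35% → 15% available; preference 15% not lower than 13% → no reduction. → 13%.
Line C: stainless steel → 18-2; flat-rolled → 18-2-2; cold-drawn → 18-2-2-1. Scheduled 26%. Ferrule agreement on 18-4-1-3: 18-2-2-1 not covered. → 26%.
Line D: stainless steel → 18-2; flat-rolled → 18-2-2; hot-rolled → 18-2-2-2. Scheduled 29%. Galveny agreement on 18-3-2-1: 18-2-2-2 not covered. → 29%.
Sum: 7% + 13% + 26% + 29% = 75%.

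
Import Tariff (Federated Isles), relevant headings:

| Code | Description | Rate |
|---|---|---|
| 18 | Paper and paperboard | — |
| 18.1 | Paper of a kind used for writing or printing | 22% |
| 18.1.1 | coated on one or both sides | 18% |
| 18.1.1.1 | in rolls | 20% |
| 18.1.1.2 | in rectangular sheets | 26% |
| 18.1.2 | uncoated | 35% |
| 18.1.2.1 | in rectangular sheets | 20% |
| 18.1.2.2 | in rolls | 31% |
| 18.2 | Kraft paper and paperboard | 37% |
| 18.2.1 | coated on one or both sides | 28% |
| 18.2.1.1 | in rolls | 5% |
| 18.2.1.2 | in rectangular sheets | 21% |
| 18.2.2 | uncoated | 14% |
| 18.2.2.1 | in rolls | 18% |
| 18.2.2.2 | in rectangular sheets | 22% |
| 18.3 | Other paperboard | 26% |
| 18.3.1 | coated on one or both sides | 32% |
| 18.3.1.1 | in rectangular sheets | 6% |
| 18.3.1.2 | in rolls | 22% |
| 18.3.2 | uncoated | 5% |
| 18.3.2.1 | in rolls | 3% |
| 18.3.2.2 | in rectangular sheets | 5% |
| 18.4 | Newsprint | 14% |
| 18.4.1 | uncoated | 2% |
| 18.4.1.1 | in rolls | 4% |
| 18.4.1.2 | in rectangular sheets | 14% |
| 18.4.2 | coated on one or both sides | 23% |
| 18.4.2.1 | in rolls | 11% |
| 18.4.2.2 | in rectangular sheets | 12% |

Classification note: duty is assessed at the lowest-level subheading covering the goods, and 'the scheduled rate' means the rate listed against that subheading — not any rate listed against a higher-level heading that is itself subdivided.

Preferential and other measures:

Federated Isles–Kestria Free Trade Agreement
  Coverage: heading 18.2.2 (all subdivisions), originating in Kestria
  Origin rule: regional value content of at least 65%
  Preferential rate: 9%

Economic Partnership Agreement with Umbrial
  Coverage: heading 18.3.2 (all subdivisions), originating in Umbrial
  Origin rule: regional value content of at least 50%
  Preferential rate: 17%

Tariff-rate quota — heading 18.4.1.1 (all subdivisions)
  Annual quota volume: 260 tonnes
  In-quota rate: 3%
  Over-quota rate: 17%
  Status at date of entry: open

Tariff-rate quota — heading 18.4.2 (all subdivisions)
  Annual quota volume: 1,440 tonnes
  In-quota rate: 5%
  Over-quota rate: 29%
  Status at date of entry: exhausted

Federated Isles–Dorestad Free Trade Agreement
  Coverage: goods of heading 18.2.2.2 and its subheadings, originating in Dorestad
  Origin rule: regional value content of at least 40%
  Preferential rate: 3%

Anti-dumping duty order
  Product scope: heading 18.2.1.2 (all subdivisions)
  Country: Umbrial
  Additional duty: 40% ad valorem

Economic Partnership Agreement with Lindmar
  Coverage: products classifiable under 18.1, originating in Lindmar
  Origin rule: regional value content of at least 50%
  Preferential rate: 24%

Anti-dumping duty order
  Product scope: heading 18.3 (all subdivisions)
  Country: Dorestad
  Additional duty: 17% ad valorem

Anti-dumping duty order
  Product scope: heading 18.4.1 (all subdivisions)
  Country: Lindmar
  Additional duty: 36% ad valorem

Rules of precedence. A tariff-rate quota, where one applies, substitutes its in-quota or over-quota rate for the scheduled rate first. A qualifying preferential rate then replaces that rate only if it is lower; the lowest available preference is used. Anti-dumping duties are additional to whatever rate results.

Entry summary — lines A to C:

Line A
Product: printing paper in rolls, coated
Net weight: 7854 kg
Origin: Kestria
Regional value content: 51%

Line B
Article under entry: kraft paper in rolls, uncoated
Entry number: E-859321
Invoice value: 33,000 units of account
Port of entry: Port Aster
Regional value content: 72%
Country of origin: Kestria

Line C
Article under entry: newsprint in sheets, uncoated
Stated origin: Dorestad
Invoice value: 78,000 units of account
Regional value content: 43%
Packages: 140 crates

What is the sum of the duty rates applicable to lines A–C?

Line A: printing paper → 18.1; coated → 18.1.1; in rolls → 18.1.1.1. Scheduled 20%. Kestria agreement on 18.2.2: 18.1.1.1 not covered. → 20%.
Line B: kraft paper → 18.2; uncoated → 18.2.2; in rolls → 18.2.2.1. Scheduled 18%. Kestria agreement on 18.2.2: RVC ≥ 65% → 9% available; preferential 9%. → 9%.
Line C: newsprint → 18.4; uncoated → 18.4.1; in sheets → 18.4.1.2. Scheduled 14%. Dorestad agreement on 18.2.2.2: 18.4.1.2 not covered. → 14%.
Sum: 20% + 9% + 14% = 43%.

43%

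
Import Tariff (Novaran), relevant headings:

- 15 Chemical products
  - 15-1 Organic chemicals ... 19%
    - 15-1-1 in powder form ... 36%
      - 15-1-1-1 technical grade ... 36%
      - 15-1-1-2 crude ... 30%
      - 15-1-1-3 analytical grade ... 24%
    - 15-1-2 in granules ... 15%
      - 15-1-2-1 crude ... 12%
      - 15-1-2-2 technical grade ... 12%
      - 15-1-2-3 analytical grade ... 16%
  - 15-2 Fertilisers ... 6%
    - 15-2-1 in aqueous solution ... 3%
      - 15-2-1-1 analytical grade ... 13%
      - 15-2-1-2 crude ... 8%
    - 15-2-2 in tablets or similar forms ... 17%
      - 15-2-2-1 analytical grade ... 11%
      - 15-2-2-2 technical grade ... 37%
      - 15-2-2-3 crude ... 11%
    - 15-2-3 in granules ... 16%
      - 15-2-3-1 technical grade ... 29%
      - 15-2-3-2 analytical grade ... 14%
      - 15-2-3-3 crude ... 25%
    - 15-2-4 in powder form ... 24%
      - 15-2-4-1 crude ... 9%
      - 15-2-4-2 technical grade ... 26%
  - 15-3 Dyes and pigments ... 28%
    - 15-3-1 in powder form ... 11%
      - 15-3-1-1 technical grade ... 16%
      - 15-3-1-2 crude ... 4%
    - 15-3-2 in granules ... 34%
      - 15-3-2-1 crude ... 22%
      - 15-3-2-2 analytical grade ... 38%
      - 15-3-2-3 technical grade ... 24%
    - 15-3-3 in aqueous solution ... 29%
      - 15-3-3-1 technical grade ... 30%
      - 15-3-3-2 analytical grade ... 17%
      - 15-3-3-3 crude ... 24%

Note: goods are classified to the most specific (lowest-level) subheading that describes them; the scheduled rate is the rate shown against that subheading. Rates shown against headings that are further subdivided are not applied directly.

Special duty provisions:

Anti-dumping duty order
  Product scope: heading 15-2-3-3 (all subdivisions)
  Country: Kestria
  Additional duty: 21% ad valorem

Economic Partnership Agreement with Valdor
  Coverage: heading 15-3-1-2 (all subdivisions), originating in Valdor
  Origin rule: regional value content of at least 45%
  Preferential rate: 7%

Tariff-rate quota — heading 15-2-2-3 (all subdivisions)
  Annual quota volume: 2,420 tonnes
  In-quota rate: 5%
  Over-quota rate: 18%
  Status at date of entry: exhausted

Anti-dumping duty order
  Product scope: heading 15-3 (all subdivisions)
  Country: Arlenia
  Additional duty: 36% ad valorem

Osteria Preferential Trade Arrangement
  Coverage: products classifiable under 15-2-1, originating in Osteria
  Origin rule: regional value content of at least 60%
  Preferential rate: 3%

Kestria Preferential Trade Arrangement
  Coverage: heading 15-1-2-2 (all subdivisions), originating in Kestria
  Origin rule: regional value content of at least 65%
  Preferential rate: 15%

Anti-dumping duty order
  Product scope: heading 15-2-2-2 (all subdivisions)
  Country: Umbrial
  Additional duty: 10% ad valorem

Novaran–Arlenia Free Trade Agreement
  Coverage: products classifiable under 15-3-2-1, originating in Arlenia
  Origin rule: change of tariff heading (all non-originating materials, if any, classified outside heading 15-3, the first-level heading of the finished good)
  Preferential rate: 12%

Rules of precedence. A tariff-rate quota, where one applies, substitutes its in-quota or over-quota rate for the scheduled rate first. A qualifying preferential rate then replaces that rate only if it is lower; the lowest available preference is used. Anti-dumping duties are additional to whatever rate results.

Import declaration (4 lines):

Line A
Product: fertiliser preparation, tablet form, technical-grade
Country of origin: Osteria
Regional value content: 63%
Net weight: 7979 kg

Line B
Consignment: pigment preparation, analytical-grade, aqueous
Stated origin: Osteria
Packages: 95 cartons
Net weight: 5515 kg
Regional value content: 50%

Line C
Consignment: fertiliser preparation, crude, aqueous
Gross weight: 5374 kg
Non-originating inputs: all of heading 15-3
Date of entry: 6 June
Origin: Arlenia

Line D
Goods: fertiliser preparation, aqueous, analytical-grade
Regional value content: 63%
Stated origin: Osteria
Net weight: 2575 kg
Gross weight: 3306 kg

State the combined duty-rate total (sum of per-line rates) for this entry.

Line A: fertiliser → 15-2; tablet form → 15-2-2; technical-grade → 15-2-2-2. Scheduled 37%. Osteria agreement on 15-2-1: 15-2-2-2 not covered. → 37%.
Line B: pigment → 15-3; aqueous → 15-3-3; analytical-grade → 15-3-3-2. Scheduled 17%. Osteria agreement on 15-2-1: 15-3-3-2 not covered. → 17%.
Line C: fertiliser → 15-2; aqueous → 15-2-1; crude → 15-2-1-2. Scheduled 8%. Arlenia agreement on 15-3-2-1: 15-2-1-2 not covered. → 8%.
Line D: fertiliser → 15-2; aqueous → 15-2-1; analytical-grade → 15-2-1-1. Scheduled 13%. Osteria agreement on 15-2-1: RVC ≥ 60% → 3% available; preferential 3%. → 3%.
Sum: 37% + 17% + 8% + 3% = 65%.

65%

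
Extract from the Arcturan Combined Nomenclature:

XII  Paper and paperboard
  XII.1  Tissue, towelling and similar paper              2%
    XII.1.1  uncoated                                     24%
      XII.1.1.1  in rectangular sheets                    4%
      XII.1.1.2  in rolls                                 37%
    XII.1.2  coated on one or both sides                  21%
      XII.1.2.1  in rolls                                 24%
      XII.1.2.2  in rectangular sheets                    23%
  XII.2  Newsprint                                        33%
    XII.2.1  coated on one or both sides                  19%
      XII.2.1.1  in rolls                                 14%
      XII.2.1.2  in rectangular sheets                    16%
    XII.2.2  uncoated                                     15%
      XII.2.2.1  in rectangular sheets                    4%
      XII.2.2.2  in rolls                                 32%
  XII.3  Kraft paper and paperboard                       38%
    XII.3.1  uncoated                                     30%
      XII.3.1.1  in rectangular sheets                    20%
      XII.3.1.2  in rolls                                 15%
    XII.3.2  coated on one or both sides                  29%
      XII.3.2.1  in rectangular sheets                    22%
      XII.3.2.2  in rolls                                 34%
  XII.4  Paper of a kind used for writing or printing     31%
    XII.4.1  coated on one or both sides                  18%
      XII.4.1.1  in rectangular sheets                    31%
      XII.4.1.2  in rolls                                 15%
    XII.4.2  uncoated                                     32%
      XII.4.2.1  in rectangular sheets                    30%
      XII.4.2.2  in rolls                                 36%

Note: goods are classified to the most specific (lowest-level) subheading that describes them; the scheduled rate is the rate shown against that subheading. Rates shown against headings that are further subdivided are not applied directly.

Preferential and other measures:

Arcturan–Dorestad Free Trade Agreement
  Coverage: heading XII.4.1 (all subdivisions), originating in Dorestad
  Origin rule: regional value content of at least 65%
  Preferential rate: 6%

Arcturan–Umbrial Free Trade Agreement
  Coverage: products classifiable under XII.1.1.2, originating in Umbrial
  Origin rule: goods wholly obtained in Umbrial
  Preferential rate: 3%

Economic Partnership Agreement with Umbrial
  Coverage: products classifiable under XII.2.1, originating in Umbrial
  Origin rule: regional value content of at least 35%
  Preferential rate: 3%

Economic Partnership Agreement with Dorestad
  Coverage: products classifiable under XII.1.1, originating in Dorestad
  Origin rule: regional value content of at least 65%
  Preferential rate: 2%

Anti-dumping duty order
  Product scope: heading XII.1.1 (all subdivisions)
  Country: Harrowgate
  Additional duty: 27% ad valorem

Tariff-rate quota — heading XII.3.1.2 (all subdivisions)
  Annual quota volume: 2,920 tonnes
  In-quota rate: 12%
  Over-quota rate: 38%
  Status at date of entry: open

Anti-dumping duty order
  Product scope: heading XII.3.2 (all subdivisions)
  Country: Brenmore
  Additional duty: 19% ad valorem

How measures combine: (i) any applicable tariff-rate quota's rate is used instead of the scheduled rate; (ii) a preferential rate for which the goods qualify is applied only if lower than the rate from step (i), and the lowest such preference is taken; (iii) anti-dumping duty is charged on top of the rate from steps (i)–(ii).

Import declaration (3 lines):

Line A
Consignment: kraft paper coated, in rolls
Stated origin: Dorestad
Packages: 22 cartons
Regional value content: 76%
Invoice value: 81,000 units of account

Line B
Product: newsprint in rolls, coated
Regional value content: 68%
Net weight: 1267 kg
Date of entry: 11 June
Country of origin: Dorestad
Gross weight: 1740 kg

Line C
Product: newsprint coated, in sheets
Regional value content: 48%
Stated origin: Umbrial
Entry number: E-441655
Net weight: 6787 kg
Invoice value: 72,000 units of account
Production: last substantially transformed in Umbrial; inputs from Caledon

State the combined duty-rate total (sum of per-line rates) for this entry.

51%

Line A: kraft paper → XII.3; coated → XII.3.2; in rolls → XII.3.2.2. Scheduled 34%. Dorestad agreement on XII.4.1: XII.3.2.2 not covered; Dorestad agreement on XII.1.1: XII.3.2.2 not covered. → 34%.
Line B: newsprint → XII.2; coated → XII.2.1; in rolls → XII.2.1.1. Scheduled 14%. Dorestad agreement on XII.4.1: XII.2.1.1 not covered; Dorestad agreement on XII.1.1: XII.2.1.1 not covered. → 14%.
Line C: newsprint → XII.2; coated → XII.2.1; in sheets → XII.2.1.2. Scheduled 16%. Umbrial agreement on XII.1.1.2: XII.2.1.2 not covered; Umbrial agreement on XII.2.1: RVC ≥ 35% → 3% available; preferential 3%. → 3%.
Sum: 34% + 14% + 3% = 51%.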